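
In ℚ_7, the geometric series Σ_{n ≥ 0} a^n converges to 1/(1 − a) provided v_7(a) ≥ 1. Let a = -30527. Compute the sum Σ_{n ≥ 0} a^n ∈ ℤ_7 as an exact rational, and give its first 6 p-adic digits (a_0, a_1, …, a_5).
Σ a^n = 1/(1 − a) = 1/30528;  first 6 digits = (1, 0, 0, 2, 1, 5)

v_7(a) = 3 ≥ 1, so the series converges in ℤ_7 to 1/(1 − a) = 1/(1 − (-30527)) = 1/30528. Expand this rational in ℤ_7: compute digits iteratively via d_i = x_i mod 7, x_{i+1} = (x_i − d_i)/7. The first 6 digits are (1, 0, 0, 2, 1, 5).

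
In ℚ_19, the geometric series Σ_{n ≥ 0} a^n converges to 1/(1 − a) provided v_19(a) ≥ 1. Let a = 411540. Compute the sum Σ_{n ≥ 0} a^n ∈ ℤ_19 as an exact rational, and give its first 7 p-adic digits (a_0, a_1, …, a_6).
Σ a^n = 1/(1 − a) = -1/411539;  first 7 digits = (1, 0, 0, 3, 3, 0, 9)

v_19(a) = 3 ≥ 1, so the series converges in ℤ_19 to 1/(1 − a) = 1/(1 − 411540) = -1/411539. Expand this rational in ℤ_19: compute digits iteratively via d_i = x_i mod 19, x_{i+1} = (x_i − d_i)/19. The first 7 digits are (1, 0, 0, 3, 3, 0, 9).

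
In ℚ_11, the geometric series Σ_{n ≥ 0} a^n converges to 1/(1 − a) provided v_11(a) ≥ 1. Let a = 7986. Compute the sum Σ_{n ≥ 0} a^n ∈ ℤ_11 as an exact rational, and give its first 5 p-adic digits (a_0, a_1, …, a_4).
Σ a^n = 1/(1 − a) = -1/7985;  first 5 digits = (1, 0, 0, 6, 0)

v_11(a) = 3 ≥ 1, so the series converges in ℤ_11 to 1/(1 − a) = 1/(1 − 7986) = -1/7985. Expand this rational in ℤ_11: compute digits iteratively via d_i = x_i mod 11, x_{i+1} = (x_i − d_i)/11. The first 5 digits are (1, 0, 0, 6, 0).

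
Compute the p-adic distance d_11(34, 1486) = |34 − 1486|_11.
d_11(34, 1486) = 1/121

Step 1 — x − y = 34 − 1486 = -1452. Step 2 — v_11(-1452) = 2 (factor: -1452 = −(11^2 · 12); the sign does not affect v_p). Step 3 — |x − y|_11 = 11^{-2} = 1/121.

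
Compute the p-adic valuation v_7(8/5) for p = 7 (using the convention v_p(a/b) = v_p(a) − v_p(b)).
v_7(8/5) = 0

Factor powers of 7 from the numerator and denominator of the reduced fraction: 8 = 7^0 · 8 and 5 = 7^0 · 5. Apply v_p(a/b) = v_p(a) − v_p(b): v_7(8/5) = 0 − 0 = 0.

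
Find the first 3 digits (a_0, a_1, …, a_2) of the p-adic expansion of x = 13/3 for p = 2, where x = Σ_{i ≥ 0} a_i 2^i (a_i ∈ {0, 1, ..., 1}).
(a_0, …, a_2) = (1, 1, 1)

v_2(13/3) = 0 (numerator and denominator both coprime to 2), so x ∈ ℤ_2^×. Compute digits iteratively via a_i = x_i mod 2, x_{i+1} = (x_i − a_i)/2, with x_0 = x:
  x_0 = 13/3;  a_0 = 1;  x_1 = (x_0 − 1)/2 = 5/3
  x_1 = 5/3;  a_1 = 1;  x_2 = (x_1 − 1)/2 = 1/3
  x_2 = 1/3;  a_2 = 1;  x_3 = (x_2 − 1)/2 = -1/3
Digits: (1, 1, 1).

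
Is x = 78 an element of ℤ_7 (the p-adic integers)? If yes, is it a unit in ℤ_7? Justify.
x ∈ ℤ_7^× (unit); v_7(x) = 0

ℤ_7 = {x ∈ ℚ_7 : v_7(x) ≥ 0} and ℤ_7^× = {x ∈ ℤ_7 : v_7(x) = 0}. Here v_7(78) = v_7(num) − v_7(den) = 0; compare against these criteria.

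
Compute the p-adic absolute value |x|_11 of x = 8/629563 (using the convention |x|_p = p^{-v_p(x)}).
|8/629563|_11 = 14641

Step 1 — compute v_11(x) by factoring powers of 11 out of the numerator and denominator: v_11(8/629563) = -4. Step 2 — apply |x|_p = p^{-v_p(x)} = 11^{4} = 14641.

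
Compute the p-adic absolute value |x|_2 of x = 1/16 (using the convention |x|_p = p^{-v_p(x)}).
|1/16|_2 = 16

Step 1 — compute v_2(x) by factoring powers of 2 out of the numerator and denominator: v_2(1/16) = -4. Step 2 — apply |x|_p = p^{-v_p(x)} = 2^{4} = 16.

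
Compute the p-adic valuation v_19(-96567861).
v_19(-96567861) = 5

v_19(n) is the largest exponent k such that 19^k divides n. Factor out: -96567861 = -19^5 · 39. (Sign doesn't affect v_p.) So v_19(-96567861) = 5.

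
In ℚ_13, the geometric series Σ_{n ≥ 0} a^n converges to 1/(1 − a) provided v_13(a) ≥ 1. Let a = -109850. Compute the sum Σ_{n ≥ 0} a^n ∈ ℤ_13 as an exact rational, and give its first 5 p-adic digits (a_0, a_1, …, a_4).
Σ a^n = 1/(1 − a) = 1/109851;  first 5 digits = (1, 0, 0, 2, 9)

v_13(a) = 3 ≥ 1, so the series converges in ℤ_13 to 1/(1 − a) = 1/(1 − (-109850)) = 1/109851. Expand this rational in ℤ_13: compute digits iteratively via d_i = x_i mod 13, x_{i+1} = (x_i − d_i)/13. The first 5 digits are (1, 0, 0, 2, 9).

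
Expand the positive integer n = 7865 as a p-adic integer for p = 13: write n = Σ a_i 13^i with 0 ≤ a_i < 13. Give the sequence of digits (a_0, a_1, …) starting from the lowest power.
(a_0, a_1, …) = (0, 7, 7, 3)

Repeated division by 13 gives the digits low-to-high: 7865 = 7·13^1 + 7·13^2 + 3·13^3. Digit sequence: (0, 7, 7, 3).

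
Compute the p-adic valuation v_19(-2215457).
v_19(-2215457) = 4

v_19(n) is the largest exponent k such that 19^k divides n. Factor out: -2215457 = -19^4 · 17. (Sign doesn't affect v_p.) So v_19(-2215457) = 4.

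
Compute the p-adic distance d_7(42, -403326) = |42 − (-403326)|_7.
d_7(42, -403326) = 1/16807

Step 1 — x − y = 42 − (-403326) = 403368. Step 2 — v_7(403368) = 5 (factor: 403368 = (7^5 · 24); the sign does not affect v_p). Step 3 — |x − y|_7 = 7^{-5} = 1/16807.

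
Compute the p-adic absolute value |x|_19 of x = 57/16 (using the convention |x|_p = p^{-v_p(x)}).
|57/16|_19 = 1/19

Step 1 — compute v_19(x) by factoring powers of 19 out of the numerator and denominator: v_19(57/16) = 1. Step 2 — apply |x|_p = p^{-v_p(x)} = 19^{-1} = 1/19.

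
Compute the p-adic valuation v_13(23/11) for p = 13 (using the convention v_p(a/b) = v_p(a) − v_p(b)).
v_13(23/11) = 0

Factor powers of 13 from the numerator and denominator of the reduced fraction: 23 = 13^0 · 23 and 11 = 13^0 · 11. Apply v_p(a/b) = v_p(a) − v_p(b): v_13(23/11) = 0 − 0 = 0.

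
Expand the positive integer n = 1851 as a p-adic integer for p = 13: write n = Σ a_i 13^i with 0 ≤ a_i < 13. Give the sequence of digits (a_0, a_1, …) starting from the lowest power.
(a_0, a_1, …) = (5, 12, 10)

Repeated division by 13 gives the digits low-to-high: 1851 = 5 + 12·13^1 + 10·13^2. Digit sequence: (5, 12, 10).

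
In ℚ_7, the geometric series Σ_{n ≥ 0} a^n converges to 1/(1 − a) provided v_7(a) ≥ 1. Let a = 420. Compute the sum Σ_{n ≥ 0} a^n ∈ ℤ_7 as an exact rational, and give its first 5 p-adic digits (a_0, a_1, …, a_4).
Σ a^n = 1/(1 − a) = -1/419;  first 5 digits = (1, 4, 3, 5, 1)

v_7(a) = 1 ≥ 1, so the series converges in ℤ_7 to 1/(1 − a) = 1/(1 − 420) = -1/419. Expand this rational in ℤ_7: compute digits iteratively via d_i = x_i mod 7, x_{i+1} = (x_i − d_i)/7. The first 5 digits are (1, 4, 3, 5, 1).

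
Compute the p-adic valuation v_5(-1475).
v_5(-1475) = 2

v_5(n) is the largest exponent k such that 5^k divides n. Factor out: -1475 = -5^2 · 59. (Sign doesn't affect v_p.) So v_5(-1475) = 2.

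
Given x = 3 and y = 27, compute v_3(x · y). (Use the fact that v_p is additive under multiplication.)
v_3(81) = 4

v_p(x) = 1 (factor: 3 = 3^1 · 1); v_p(y) = 3 (factor: 27 = 3^3 · 1). Additivity: v_p(xy) = v_p(x) + v_p(y) = 1 + 3 = 4. (Direct check: xy = 81 = 3^4 · (1).)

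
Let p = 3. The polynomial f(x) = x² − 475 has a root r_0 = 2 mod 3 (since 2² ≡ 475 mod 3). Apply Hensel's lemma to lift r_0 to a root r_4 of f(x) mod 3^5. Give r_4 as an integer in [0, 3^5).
r_4 = 212 (mod 243)

Hensel's recurrence: r_{i+1} = r_i − f(r_i)·(f′(r_i))^{-1} mod 3^{i+2}, with f′(x) = 2x. Iterate:
  r_0 = 2 (mod 3)
  r_1 = 5 (mod 9)
  r_2 = 23 (mod 27)
  r_3 = 50 (mod 81)
  r_4 = 212 (mod 243)
Final: r_4 = 212, and one checks f(r_4) ≡ 0 mod 3^5.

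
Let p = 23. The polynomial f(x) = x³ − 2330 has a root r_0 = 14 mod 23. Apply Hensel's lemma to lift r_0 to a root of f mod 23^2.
r_1 = 267 (mod 529)

Hensel: r_{i+1} = r_i − f(r_i)/f′(r_i) mod 23^{i+2}, where f′(x) = 3x². Iterate:
  r_0 = 14 (mod 23)
  r_1 = 267 (mod 529)
Final: r = 267 with f(r) ≡ 0 mod 23^2.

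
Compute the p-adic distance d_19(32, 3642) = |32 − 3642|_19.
d_19(32, 3642) = 1/361

Step 1 — x − y = 32 − 3642 = -3610. Step 2 — v_19(-3610) = 2 (factor: -3610 = −(19^2 · 10); the sign does not affect v_p). Step 3 — |x − y|_19 = 19^{-2} = 1/361.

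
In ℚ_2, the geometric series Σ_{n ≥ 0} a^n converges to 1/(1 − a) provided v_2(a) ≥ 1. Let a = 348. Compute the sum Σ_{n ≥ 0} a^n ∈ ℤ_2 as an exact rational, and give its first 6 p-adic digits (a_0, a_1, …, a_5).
Σ a^n = 1/(1 − a) = -1/347;  first 6 digits = (1, 0, 1, 1, 0, 1)

v_2(a) = 2 ≥ 1, so the series converges in ℤ_2 to 1/(1 − a) = 1/(1 − 348) = -1/347. Expand this rational in ℤ_2: compute digits iteratively via d_i = x_i mod 2, x_{i+1} = (x_i − d_i)/2. The first 6 digits are (1, 0, 1, 1, 0, 1).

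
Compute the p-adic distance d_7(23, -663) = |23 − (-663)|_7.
d_7(23, -663) = 1/343

Step 1 — x − y = 23 − (-663) = 686. Step 2 — v_7(686) = 3 (factor: 686 = (7^3 · 2); the sign does not affect v_p). Step 3 — |x − y|_7 = 7^{-3} = 1/343.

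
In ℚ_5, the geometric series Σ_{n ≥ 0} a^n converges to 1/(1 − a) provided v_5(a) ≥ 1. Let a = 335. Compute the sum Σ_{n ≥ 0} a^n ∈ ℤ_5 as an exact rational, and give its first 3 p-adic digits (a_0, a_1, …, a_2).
Σ a^n = 1/(1 − a) = -1/334;  first 3 digits = (1, 2, 2)

v_5(a) = 1 ≥ 1, so the series converges in ℤ_5 to 1/(1 − a) = 1/(1 − 335) = -1/334. Expand this rational in ℤ_5: compute digits iteratively via d_i = x_i mod 5, x_{i+1} = (x_i − d_i)/5. The first 3 digits are (1, 2, 2).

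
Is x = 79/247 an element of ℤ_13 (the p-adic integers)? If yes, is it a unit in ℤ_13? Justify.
x ∉ ℤ_13 (v_13(x) = -1 < 0)

ℤ_13 = {x ∈ ℚ_13 : v_13(x) ≥ 0} and ℤ_13^× = {x ∈ ℤ_13 : v_13(x) = 0}. Here v_13(79/247) = v_13(num) − v_13(den) = -1; compare against these criteria.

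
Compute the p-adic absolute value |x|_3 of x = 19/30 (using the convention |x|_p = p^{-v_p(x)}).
|19/30|_3 = 3

Step 1 — compute v_3(x) by factoring powers of 3 out of the numerator and denominator: v_3(19/30) = -1. Step 2 — apply |x|_p = p^{-v_p(x)} = 3^{1} = 3.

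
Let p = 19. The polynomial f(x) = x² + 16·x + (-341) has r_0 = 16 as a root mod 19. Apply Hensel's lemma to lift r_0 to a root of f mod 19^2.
r_1 = 35 (mod 361)

Hensel: r_{i+1} = r_i − f(r_i)·(f′(r_i))^{-1} mod 19^{i+2}, f′(x) = 2x + 16. Iterate:
  r_0 = 16 (mod 19)
  r_1 = 35 (mod 361)
Final: r = 35 satisfies f(r) ≡ 0 mod 19^2.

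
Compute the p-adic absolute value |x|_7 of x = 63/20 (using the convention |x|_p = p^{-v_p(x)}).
|63/20|_7 = 1/7

Step 1 — compute v_7(x) by factoring powers of 7 out of the numerator and denominator: v_7(63/20) = 1. Step 2 — apply |x|_p = p^{-v_p(x)} = 7^{-1} = 1/7.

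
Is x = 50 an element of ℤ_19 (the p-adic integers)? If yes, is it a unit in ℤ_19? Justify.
x ∈ ℤ_19^× (unit); v_19(x) = 0

ℤ_19 = {x ∈ ℚ_19 : v_19(x) ≥ 0} and ℤ_19^× = {x ∈ ℤ_19 : v_19(x) = 0}. Here v_19(50) = v_19(num) − v_19(den) = 0; compare against these criteria.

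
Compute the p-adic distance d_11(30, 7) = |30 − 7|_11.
d_11(30, 7) = 1

Step 1 — x − y = 30 − 7 = 23. Step 2 — v_11(23) = 0 (factor: 23 = (11^0 · 23); the sign does not affect v_p). Step 3 — |x − y|_11 = 11^{0} = 1.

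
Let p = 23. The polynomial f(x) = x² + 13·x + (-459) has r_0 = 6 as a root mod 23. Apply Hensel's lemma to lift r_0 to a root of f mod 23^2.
r_1 = 443 (mod 529)

Hensel: r_{i+1} = r_i − f(r_i)·(f′(r_i))^{-1} mod 23^{i+2}, f′(x) = 2x + 13. Iterate:
  r_0 = 6 (mod 23)
  r_1 = 443 (mod 529)
Final: r = 443 satisfies f(r) ≡ 0 mod 23^2.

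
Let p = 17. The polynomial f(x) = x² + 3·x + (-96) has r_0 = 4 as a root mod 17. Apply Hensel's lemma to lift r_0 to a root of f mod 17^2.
r_1 = 89 (mod 289)

Hensel: r_{i+1} = r_i − f(r_i)·(f′(r_i))^{-1} mod 17^{i+2}, f′(x) = 2x + 3. Iterate:
  r_0 = 4 (mod 17)
  r_1 = 89 (mod 289)
Final: r = 89 satisfies f(r) ≡ 0 mod 17^2.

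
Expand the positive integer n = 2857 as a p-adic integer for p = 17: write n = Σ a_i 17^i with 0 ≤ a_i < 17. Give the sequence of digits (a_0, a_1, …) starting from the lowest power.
(a_0, a_1, …) = (1, 15, 9)

Repeated division by 17 gives the digits low-to-high: 2857 = 1 + 15·17^1 + 9·17^2. Digit sequence: (1, 15, 9).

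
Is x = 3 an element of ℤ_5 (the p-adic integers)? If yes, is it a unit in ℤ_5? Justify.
x ∈ ℤ_5^× (unit); v_5(x) = 0

ℤ_5 = {x ∈ ℚ_5 : v_5(x) ≥ 0} and ℤ_5^× = {x ∈ ℤ_5 : v_5(x) = 0}. Here v_5(3) = v_5(num) − v_5(den) = 0; compare against these criteria.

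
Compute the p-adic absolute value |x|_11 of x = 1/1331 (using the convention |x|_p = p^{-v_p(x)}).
|1/1331|_11 = 1331

Step 1 — compute v_11(x) by factoring powers of 11 out of the numerator and denominator: v_11(1/1331) = -3. Step 2 — apply |x|_p = p^{-v_p(x)} = 11^{3} = 1331.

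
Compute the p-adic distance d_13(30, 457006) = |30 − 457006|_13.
d_13(30, 457006) = 1/28561

Step 1 — x − y = 30 − 457006 = -456976. Step 2 — v_13(-456976) = 4 (factor: -456976 = −(13^4 · 16); the sign does not affect v_p). Step 3 — |x − y|_13 = 13^{-4} = 1/28561.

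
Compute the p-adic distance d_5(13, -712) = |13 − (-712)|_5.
d_5(13, -712) = 1/25

Step 1 — x − y = 13 − (-712) = 725. Step 2 — v_5(725) = 2 (factor: 725 = (5^2 · 29); the sign does not affect v_p). Step 3 — |x − y|_5 = 5^{-2} = 1/25.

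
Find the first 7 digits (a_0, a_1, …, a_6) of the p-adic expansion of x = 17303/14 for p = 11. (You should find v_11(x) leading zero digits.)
(a_0, …, a_6) = (0, 0, 0, 8, 8, 0, 7)

v_11(17303/14) = 3, so a_0 = ... = a_2 = 0. Factor out: x = 11^3 · u with u = 13/14 a unit in ℤ_11. Expand u iteratively via a_{v+i} = u_i mod 11, u_{i+1} = (u_i − a_{v+i})/11:
  u_0 = 13/14;  a_3 = 8;  u_1 = (u_0 − 8)/11 = -9/14
  u_1 = -9/14;  a_4 = 8;  u_2 = (u_1 − 8)/11 = -11/14
  u_2 = -11/14;  a_5 = 0;  u_3 = (u_2 − 0)/11 = -1/14
  u_3 = -1/14;  a_6 = 7;  u_4 = (u_3 − 7)/11 = -9/14
Digits: (0, 0, 0, 8, 8, 0, 7).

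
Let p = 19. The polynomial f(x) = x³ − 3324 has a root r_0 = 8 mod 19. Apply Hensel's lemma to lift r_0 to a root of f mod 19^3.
r_2 = 1414 (mod 6859)

Hensel: r_{i+1} = r_i − f(r_i)/f′(r_i) mod 19^{i+2}, where f′(x) = 3x². Iterate:
  r_0 = 8 (mod 19)
  r_1 = 331 (mod 361)
  r_2 = 1414 (mod 6859)
Final: r = 1414 with f(r) ≡ 0 mod 19^3.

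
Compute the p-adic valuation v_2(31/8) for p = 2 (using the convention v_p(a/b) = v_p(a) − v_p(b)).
v_2(31/8) = -3

Factor powers of 2 from the numerator and denominator of the reduced fraction: 31 = 2^0 · 31 and 8 = 2^3 · 1. Apply v_p(a/b) = v_p(a) − v_p(b): v_2(31/8) = 0 − 3 = -3.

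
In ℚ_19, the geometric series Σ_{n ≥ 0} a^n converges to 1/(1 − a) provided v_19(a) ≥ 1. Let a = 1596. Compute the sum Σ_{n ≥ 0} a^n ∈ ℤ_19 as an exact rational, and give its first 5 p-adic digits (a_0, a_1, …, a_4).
Σ a^n = 1/(1 − a) = -1/1595;  first 5 digits = (1, 8, 11, 9, 8)

v_19(a) = 1 ≥ 1, so the series converges in ℤ_19 to 1/(1 − a) = 1/(1 − 1596) = -1/1595. Expand this rational in ℤ_19: compute digits iteratively via d_i = x_i mod 19, x_{i+1} = (x_i − d_i)/19. The first 5 digits are (1, 8, 11, 9, 8).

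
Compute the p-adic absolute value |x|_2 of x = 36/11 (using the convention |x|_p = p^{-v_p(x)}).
|36/11|_2 = 1/4

Step 1 — compute v_2(x) by factoring powers of 2 out of the numerator and denominator: v_2(36/11) = 2. Step 2 — apply |x|_p = p^{-v_p(x)} = 2^{-2} = 1/4.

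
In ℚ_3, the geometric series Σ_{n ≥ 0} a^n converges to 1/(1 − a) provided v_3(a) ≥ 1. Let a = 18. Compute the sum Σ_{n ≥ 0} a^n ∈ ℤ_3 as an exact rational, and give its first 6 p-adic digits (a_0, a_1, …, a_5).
Σ a^n = 1/(1 − a) = -1/17;  first 6 digits = (1, 0, 2, 0, 1, 1)

v_3(a) = 2 ≥ 1, so the series converges in ℤ_3 to 1/(1 − a) = 1/(1 − 18) = -1/17. Expand this rational in ℤ_3: compute digits iteratively via d_i = x_i mod 3, x_{i+1} = (x_i − d_i)/3. The first 6 digits are (1, 0, 2, 0, 1, 1).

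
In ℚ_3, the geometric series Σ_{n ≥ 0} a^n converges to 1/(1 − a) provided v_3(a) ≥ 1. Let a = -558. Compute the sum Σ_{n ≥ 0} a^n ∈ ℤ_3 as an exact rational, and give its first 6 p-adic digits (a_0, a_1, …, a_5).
Σ a^n = 1/(1 − a) = 1/559;  first 6 digits = (1, 0, 1, 0, 0, 1)

v_3(a) = 2 ≥ 1, so the series converges in ℤ_3 to 1/(1 − a) = 1/(1 − (-558)) = 1/559. Expand this rational in ℤ_3: compute digits iteratively via d_i = x_i mod 3, x_{i+1} = (x_i − d_i)/3. The first 6 digits are (1, 0, 1, 0, 0, 1).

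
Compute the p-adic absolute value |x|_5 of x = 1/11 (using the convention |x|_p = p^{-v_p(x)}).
|1/11|_5 = 1

Step 1 — compute v_5(x) by factoring powers of 5 out of the numerator and denominator: v_5(1/11) = 0. Step 2 — apply |x|_p = p^{-v_p(x)} = 5^{0} = 1.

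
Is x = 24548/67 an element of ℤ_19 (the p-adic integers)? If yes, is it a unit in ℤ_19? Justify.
x ∈ ℤ_19 but not a unit; v_19(x) = 2 > 0

ℤ_19 = {x ∈ ℚ_19 : v_19(x) ≥ 0} and ℤ_19^× = {x ∈ ℤ_19 : v_19(x) = 0}. Here v_19(24548/67) = v_19(num) − v_19(den) = 2; compare against these criteria.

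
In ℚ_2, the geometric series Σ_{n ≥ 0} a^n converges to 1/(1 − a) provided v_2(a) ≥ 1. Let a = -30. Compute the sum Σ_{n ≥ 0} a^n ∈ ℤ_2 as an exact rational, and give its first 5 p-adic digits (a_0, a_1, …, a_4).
Σ a^n = 1/(1 − a) = 1/31;  first 5 digits = (1, 1, 1, 1, 1)

v_2(a) = 1 ≥ 1, so the series converges in ℤ_2 to 1/(1 − a) = 1/(1 − (-30)) = 1/31. Expand this rational in ℤ_2: compute digits iteratively via d_i = x_i mod 2, x_{i+1} = (x_i − d_i)/2. The first 5 digits are (1, 1, 1, 1, 1).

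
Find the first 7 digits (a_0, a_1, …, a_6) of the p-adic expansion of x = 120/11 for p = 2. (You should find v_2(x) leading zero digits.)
(a_0, …, a_6) = (0, 0, 0, 1, 0, 1, 1)

v_2(120/11) = 3, so a_0 = ... = a_2 = 0. Factor out: x = 2^3 · u with u = 15/11 a unit in ℤ_2. Expand u iteratively via a_{v+i} = u_i mod 2, u_{i+1} = (u_i − a_{v+i})/2:
  u_0 = 15/11;  a_3 = 1;  u_1 = (u_0 − 1)/2 = 2/11
  u_1 = 2/11;  a_4 = 0;  u_2 = (u_1 − 0)/2 = 1/11
  u_2 = 1/11;  a_5 = 1;  u_3 = (u_2 − 1)/2 = -5/11
  u_3 = -5/11;  a_6 = 1;  u_4 = (u_3 − 1)/2 = -8/11
Digits: (0, 0, 0, 1, 0, 1, 1).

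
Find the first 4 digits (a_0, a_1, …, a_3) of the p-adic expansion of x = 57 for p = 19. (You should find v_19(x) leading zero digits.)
(a_0, …, a_3) = (0, 3, 0, 0)

v_19(57) = 1, so a_0 = ... = a_0 = 0. Factor out: x = 19^1 · u with u = 3 a unit in ℤ_19. Expand u iteratively via a_{v+i} = u_i mod 19, u_{i+1} = (u_i − a_{v+i})/19:
  u_0 = 3;  a_1 = 3;  u_1 = (u_0 − 3)/19 = 0
  u_1 = 0;  a_2 = 0;  u_2 = (u_1 − 0)/19 = 0
  u_2 = 0;  a_3 = 0;  u_3 = (u_2 − 0)/19 = 0
Digits: (0, 3, 0, 0).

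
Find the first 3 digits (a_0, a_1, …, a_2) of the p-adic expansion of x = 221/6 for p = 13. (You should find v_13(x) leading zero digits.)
(a_0, …, a_2) = (0, 5, 2)

v_13(221/6) = 1, so a_0 = ... = a_0 = 0. Factor out: x = 13^1 · u with u = 17/6 a unit in ℤ_13. Expand u iteratively via a_{v+i} = u_i mod 13, u_{i+1} = (u_i − a_{v+i})/13:
  u_0 = 17/6;  a_1 = 5;  u_1 = (u_0 − 5)/13 = -1/6
  u_1 = -1/6;  a_2 = 2;  u_2 = (u_1 − 2)/13 = -1/6
Digits: (0, 5, 2).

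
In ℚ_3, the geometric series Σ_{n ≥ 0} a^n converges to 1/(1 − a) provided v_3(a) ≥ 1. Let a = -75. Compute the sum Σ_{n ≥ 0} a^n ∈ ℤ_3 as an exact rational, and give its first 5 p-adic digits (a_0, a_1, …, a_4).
Σ a^n = 1/(1 − a) = 1/76;  first 5 digits = (1, 2, 1, 0, 0)

v_3(a) = 1 ≥ 1, so the series converges in ℤ_3 to 1/(1 − a) = 1/(1 − (-75)) = 1/76. Expand this rational in ℤ_3: compute digits iteratively via d_i = x_i mod 3, x_{i+1} = (x_i − d_i)/3. The first 5 digits are (1, 2, 1, 0, 0).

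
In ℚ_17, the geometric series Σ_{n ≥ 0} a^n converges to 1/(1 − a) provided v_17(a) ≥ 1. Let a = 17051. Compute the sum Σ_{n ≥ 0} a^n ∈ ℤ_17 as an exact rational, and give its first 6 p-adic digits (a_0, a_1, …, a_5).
Σ a^n = 1/(1 − a) = -1/17050;  first 6 digits = (1, 0, 8, 3, 13, 0)

v_17(a) = 2 ≥ 1, so the series converges in ℤ_17 to 1/(1 − a) = 1/(1 − 17051) = -1/17050. Expand this rational in ℤ_17: compute digits iteratively via d_i = x_i mod 17, x_{i+1} = (x_i − d_i)/17. The first 6 digits are (1, 0, 8, 3, 13, 0).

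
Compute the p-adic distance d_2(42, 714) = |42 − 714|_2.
d_2(42, 714) = 1/32

Step 1 — x − y = 42 − 714 = -672. Step 2 — v_2(-672) = 5 (factor: -672 = −(2^5 · 21); the sign does not affect v_p). Step 3 — |x − y|_2 = 2^{-5} = 1/32.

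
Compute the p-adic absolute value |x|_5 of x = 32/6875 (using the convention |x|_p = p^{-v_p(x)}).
|32/6875|_5 = 625

Step 1 — compute v_5(x) by factoring powers of 5 out of the numerator and denominator: v_5(32/6875) = -4. Step 2 — apply |x|_p = p^{-v_p(x)} = 5^{4} = 625.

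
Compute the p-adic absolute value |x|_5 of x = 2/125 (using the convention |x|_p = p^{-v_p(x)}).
|2/125|_5 = 125

Step 1 — compute v_5(x) by factoring powers of 5 out of the numerator and denominator: v_5(2/125) = -3. Step 2 — apply |x|_p = p^{-v_p(x)} = 5^{3} = 125.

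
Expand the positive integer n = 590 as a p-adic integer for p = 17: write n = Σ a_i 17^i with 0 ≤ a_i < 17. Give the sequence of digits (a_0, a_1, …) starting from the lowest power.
(a_0, a_1, …) = (12, 0, 2)

Repeated division by 17 gives the digits low-to-high: 590 = 12 + 2·17^2. Digit sequence: (12, 0, 2).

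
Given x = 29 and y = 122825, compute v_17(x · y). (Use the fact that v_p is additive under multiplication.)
v_17(3561925) = 3

v_p(x) = 0 (factor: 29 = 17^0 · 29); v_p(y) = 3 (factor: 122825 = 17^3 · 25). Additivity: v_p(xy) = v_p(x) + v_p(y) = 0 + 3 = 3. (Direct check: xy = 3561925 = 17^3 · (725).)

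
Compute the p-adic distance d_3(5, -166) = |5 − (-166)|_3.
d_3(5, -166) = 1/9

Step 1 — x − y = 5 − (-166) = 171. Step 2 — v_3(171) = 2 (factor: 171 = (3^2 · 19); the sign does not affect v_p). Step 3 — |x − y|_3 = 3^{-2} = 1/9.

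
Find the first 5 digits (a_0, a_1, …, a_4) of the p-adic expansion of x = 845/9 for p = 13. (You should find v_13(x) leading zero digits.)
(a_0, …, a_4) = (0, 0, 2, 10, 5)

v_13(845/9) = 2, so a_0 = ... = a_1 = 0. Factor out: x = 13^2 · u with u = 5/9 a unit in ℤ_13. Expand u iteratively via a_{v+i} = u_i mod 13, u_{i+1} = (u_i − a_{v+i})/13:
  u_0 = 5/9;  a_2 = 2;  u_1 = (u_0 − 2)/13 = -1/9
  u_1 = -1/9;  a_3 = 10;  u_2 = (u_1 − 10)/13 = -7/9
  u_2 = -7/9;  a_4 = 5;  u_3 = (u_2 − 5)/13 = -4/9
Digits: (0, 0, 2, 10, 5).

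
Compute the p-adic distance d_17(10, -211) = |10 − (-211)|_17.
d_17(10, -211) = 1/17

Step 1 — x − y = 10 − (-211) = 221. Step 2 — v_17(221) = 1 (factor: 221 = (17^1 · 13); the sign does not affect v_p). Step 3 — |x − y|_17 = 17^{-1} = 1/17.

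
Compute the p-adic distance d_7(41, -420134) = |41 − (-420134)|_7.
d_7(41, -420134) = 1/16807

Step 1 — x − y = 41 − (-420134) = 420175. Step 2 — v_7(420175) = 5 (factor: 420175 = (7^5 · 25); the sign does not affect v_p). Step 3 — |x − y|_7 = 7^{-5} = 1/16807.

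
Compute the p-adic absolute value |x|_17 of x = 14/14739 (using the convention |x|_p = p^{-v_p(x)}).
|14/14739|_17 = 4913

Step 1 — compute v_17(x) by factoring powers of 17 out of the numerator and denominator: v_17(14/14739) = -3. Step 2 — apply |x|_p = p^{-v_p(x)} = 17^{3} = 4913.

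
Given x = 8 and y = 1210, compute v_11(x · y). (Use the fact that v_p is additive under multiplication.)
v_11(9680) = 2

v_p(x) = 0 (factor: 8 = 11^0 · 8); v_p(y) = 2 (factor: 1210 = 11^2 · 10). Additivity: v_p(xy) = v_p(x) + v_p(y) = 0 + 2 = 2. (Direct check: xy = 9680 = 11^2 · (80).)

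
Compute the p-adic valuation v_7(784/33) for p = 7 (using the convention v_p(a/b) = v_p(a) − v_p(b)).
v_7(784/33) = 2

Factor powers of 7 from the numerator and denominator of the reduced fraction: 784 = 7^2 · 16 and 33 = 7^0 · 33. Apply v_p(a/b) = v_p(a) − v_p(b): v_7(784/33) = 2 − 0 = 2.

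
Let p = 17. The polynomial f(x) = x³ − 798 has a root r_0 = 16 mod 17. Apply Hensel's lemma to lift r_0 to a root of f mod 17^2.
r_1 = 169 (mod 289)

Hensel: r_{i+1} = r_i − f(r_i)/f′(r_i) mod 17^{i+2}, where f′(x) = 3x². Iterate:
  r_0 = 16 (mod 17)
  r_1 = 169 (mod 289)
Final: r = 169 with f(r) ≡ 0 mod 17^2.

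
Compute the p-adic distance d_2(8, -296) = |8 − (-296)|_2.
d_2(8, -296) = 1/16

Step 1 — x − y = 8 − (-296) = 304. Step 2 — v_2(304) = 4 (factor: 304 = (2^4 · 19); the sign does not affect v_p). Step 3 — |x − y|_2 = 2^{-4} = 1/16.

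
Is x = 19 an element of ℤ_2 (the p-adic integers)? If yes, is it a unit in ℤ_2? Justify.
x ∈ ℤ_2^× (unit); v_2(x) = 0

ℤ_2 = {x ∈ ℚ_2 : v_2(x) ≥ 0} and ℤ_2^× = {x ∈ ℤ_2 : v_2(x) = 0}. Here v_2(19) = v_2(num) − v_2(den) = 0; compare against these criteria.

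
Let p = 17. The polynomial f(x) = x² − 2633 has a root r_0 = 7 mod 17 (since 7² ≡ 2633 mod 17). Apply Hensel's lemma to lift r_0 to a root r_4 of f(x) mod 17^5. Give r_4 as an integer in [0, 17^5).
r_4 = 1195413 (mod 1419857)

Hensel's recurrence: r_{i+1} = r_i − f(r_i)·(f′(r_i))^{-1} mod 17^{i+2}, with f′(x) = 2x. Iterate:
  r_0 = 7 (mod 17)
  r_1 = 109 (mod 289)
  r_2 = 1554 (mod 4913)
  r_3 = 26119 (mod 83521)
  r_4 = 1195413 (mod 1419857)
Final: r_4 = 1195413, and one checks f(r_4) ≡ 0 mod 17^5.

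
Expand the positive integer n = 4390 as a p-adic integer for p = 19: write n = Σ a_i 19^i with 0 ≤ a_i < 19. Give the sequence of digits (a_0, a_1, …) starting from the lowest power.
(a_0, a_1, …) = (1, 3, 12)

Repeated division by 19 gives the digits low-to-high: 4390 = 1 + 3·19^1 + 12·19^2. Digit sequence: (1, 3, 12).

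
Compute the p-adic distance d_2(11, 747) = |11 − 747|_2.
d_2(11, 747) = 1/32

Step 1 — x − y = 11 − 747 = -736. Step 2 — v_2(-736) = 5 (factor: -736 = −(2^5 · 23); the sign does not affect v_p). Step 3 — |x − y|_2 = 2^{-5} = 1/32.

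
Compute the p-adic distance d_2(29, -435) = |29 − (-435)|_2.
d_2(29, -435) = 1/16

Step 1 — x − y = 29 − (-435) = 464. Step 2 — v_2(464) = 4 (factor: 464 = (2^4 · 29); the sign does not affect v_p). Step 3 — |x − y|_2 = 2^{-4} = 1/16.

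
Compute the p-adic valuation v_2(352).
v_2(352) = 5

v_2(n) is the largest exponent k such that 2^k divides n. Factor out: 352 = 2^5 · 11. (Sign doesn't affect v_p.) So v_2(352) = 5.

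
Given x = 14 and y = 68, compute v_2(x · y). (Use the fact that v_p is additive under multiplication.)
v_2(952) = 3

v_p(x) = 1 (factor: 14 = 2^1 · 7); v_p(y) = 2 (factor: 68 = 2^2 · 17). Additivity: v_p(xy) = v_p(x) + v_p(y) = 1 + 2 = 3. (Direct check: xy = 952 = 2^3 · (119).)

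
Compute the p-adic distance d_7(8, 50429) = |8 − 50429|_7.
d_7(8, 50429) = 1/16807

Step 1 — x − y = 8 − 50429 = -50421. Step 2 — v_7(-50421) = 5 (factor: -50421 = −(7^5 · 3); the sign does not affect v_p). Step 3 — |x − y|_7 = 7^{-5} = 1/16807.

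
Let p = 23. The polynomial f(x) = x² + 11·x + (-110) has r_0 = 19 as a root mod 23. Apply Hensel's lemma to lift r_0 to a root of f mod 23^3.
r_2 = 7448 (mod 12167)

Hensel: r_{i+1} = r_i − f(r_i)·(f′(r_i))^{-1} mod 23^{i+2}, f′(x) = 2x + 11. Iterate:
  r_0 = 19 (mod 23)
  r_1 = 42 (mod 529)
  r_2 = 7448 (mod 12167)
Final: r = 7448 satisfies f(r) ≡ 0 mod 23^3.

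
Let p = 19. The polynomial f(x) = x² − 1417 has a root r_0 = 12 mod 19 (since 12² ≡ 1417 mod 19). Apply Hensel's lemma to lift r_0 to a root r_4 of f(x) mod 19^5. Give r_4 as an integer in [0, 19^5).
r_4 = 2115149 (mod 2476099)

Hensel's recurrence: r_{i+1} = r_i − f(r_i)·(f′(r_i))^{-1} mod 19^{i+2}, with f′(x) = 2x. Iterate:
  r_0 = 12 (mod 19)
  r_1 = 50 (mod 361)
  r_2 = 2577 (mod 6859)
  r_3 = 30013 (mod 130321)
  r_4 = 2115149 (mod 2476099)
Final: r_4 = 2115149, and one checks f(r_4) ≡ 0 mod 19^5.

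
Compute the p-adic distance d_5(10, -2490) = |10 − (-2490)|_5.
d_5(10, -2490) = 1/625

Step 1 — x − y = 10 − (-2490) = 2500. Step 2 — v_5(2500) = 4 (factor: 2500 = (5^4 · 4); the sign does not affect v_p). Step 3 — |x − y|_5 = 5^{-4} = 1/625.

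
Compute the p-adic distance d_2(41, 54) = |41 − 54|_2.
d_2(41, 54) = 1

Step 1 — x − y = 41 − 54 = -13. Step 2 — v_2(-13) = 0 (factor: -13 = −(2^0 · 13); the sign does not affect v_p). Step 3 — |x − y|_2 = 2^{0} = 1.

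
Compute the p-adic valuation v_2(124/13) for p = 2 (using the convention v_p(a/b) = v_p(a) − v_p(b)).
v_2(124/13) = 2

Factor powers of 2 from the numerator and denominator of the reduced fraction: 124 = 2^2 · 31 and 13 = 2^0 · 13. Apply v_p(a/b) = v_p(a) − v_p(b): v_2(124/13) = 2 − 0 = 2.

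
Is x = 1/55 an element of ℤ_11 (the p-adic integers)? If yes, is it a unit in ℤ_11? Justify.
x ∉ ℤ_11 (v_11(x) = -1 < 0)

ℤ_11 = {x ∈ ℚ_11 : v_11(x) ≥ 0} and ℤ_11^× = {x ∈ ℤ_11 : v_11(x) = 0}. Here v_11(1/55) = v_11(num) − v_11(den) = -1; compare against these criteria.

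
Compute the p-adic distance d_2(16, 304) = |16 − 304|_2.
d_2(16, 304) = 1/32

Step 1 — x − y = 16 − 304 = -288. Step 2 — v_2(-288) = 5 (factor: -288 = −(2^5 · 9); the sign does not affect v_p). Step 3 — |x − y|_2 = 2^{-5} = 1/32.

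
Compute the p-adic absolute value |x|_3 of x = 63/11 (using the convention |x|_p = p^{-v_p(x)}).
|63/11|_3 = 1/9

Step 1 — compute v_3(x) by factoring powers of 3 out of the numerator and denominator: v_3(63/11) = 2. Step 2 — apply |x|_p = p^{-v_p(x)} = 3^{-2} = 1/9.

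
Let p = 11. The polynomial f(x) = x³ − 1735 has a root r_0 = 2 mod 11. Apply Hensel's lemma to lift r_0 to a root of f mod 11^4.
r_3 = 12135 (mod 14641)

Hensel: r_{i+1} = r_i − f(r_i)/f′(r_i) mod 11^{i+2}, where f′(x) = 3x². Iterate:
  r_0 = 2 (mod 11)
  r_1 = 35 (mod 121)
  r_2 = 156 (mod 1331)
  r_3 = 12135 (mod 14641)
Final: r = 12135 with f(r) ≡ 0 mod 11^4.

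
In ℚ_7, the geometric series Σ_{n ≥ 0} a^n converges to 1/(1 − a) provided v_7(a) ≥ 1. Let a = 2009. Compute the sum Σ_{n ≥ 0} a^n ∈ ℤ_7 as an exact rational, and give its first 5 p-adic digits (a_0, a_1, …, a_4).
Σ a^n = 1/(1 − a) = -1/2008;  first 5 digits = (1, 0, 6, 5, 1)

v_7(a) = 2 ≥ 1, so the series converges in ℤ_7 to 1/(1 − a) = 1/(1 − 2009) = -1/2008. Expand this rational in ℤ_7: compute digits iteratively via d_i = x_i mod 7, x_{i+1} = (x_i − d_i)/7. The first 5 digits are (1, 0, 6, 5, 1).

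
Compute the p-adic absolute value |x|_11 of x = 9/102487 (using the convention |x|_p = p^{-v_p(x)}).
|9/102487|_11 = 14641

Step 1 — compute v_11(x) by factoring powers of 11 out of the numerator and denominator: v_11(9/102487) = -4. Step 2 — apply |x|_p = p^{-v_p(x)} = 11^{4} = 14641.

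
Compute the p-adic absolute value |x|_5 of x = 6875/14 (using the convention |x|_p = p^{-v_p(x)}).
|6875/14|_5 = 1/625

Step 1 — compute v_5(x) by factoring powers of 5 out of the numerator and denominator: v_5(6875/14) = 4. Step 2 — apply |x|_p = p^{-v_p(x)} = 5^{-4} = 1/625.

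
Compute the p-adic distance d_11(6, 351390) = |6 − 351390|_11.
d_11(6, 351390) = 1/14641

Step 1 — x − y = 6 − 351390 = -351384. Step 2 — v_11(-351384) = 4 (factor: -351384 = −(11^4 · 24); the sign does not affect v_p). Step 3 — |x − y|_11 = 11^{-4} = 1/14641.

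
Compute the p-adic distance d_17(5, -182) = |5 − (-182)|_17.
d_17(5, -182) = 1/17

Step 1 — x − y = 5 − (-182) = 187. Step 2 — v_17(187) = 1 (factor: 187 = (17^1 · 11); the sign does not affect v_p). Step 3 — |x − y|_17 = 17^{-1} = 1/17.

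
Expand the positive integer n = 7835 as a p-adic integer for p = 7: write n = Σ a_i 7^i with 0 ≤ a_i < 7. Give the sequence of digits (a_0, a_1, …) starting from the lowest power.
(a_0, a_1, …) = (2, 6, 5, 1, 3)

Repeated division by 7 gives the digits low-to-high: 7835 = 2 + 6·7^1 + 5·7^2 + 1·7^3 + 3·7^4. Digit sequence: (2, 6, 5, 1, 3).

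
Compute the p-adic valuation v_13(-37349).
v_13(-37349) = 3

v_13(n) is the largest exponent k such that 13^k divides n. Factor out: -37349 = -13^3 · 17. (Sign doesn't affect v_p.) So v_13(-37349) = 3.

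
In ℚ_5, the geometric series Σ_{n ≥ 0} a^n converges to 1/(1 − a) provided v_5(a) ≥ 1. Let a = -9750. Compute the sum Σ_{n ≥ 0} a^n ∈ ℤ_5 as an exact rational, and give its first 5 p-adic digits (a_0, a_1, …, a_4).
Σ a^n = 1/(1 − a) = 1/9751;  first 5 digits = (1, 0, 0, 2, 4)

v_5(a) = 3 ≥ 1, so the series converges in ℤ_5 to 1/(1 − a) = 1/(1 − (-9750)) = 1/9751. Expand this rational in ℤ_5: compute digits iteratively via d_i = x_i mod 5, x_{i+1} = (x_i − d_i)/5. The first 5 digits are (1, 0, 0, 2, 4).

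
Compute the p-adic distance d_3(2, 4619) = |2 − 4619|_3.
d_3(2, 4619) = 1/243

Step 1 — x − y = 2 − 4619 = -4617. Step 2 — v_3(-4617) = 5 (factor: -4617 = −(3^5 · 19); the sign does not affect v_p). Step 3 — |x − y|_3 = 3^{-5} = 1/243.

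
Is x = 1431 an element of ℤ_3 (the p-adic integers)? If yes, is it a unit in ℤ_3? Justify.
x ∈ ℤ_3 but not a unit; v_3(x) = 3 > 0

ℤ_3 = {x ∈ ℚ_3 : v_3(x) ≥ 0} and ℤ_3^× = {x ∈ ℤ_3 : v_3(x) = 0}. Here v_3(1431) = v_3(num) − v_3(den) = 3; compare against these criteria.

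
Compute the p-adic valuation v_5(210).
v_5(210) = 1

v_5(n) is the largest exponent k such that 5^k divides n. Factor out: 210 = 5^1 · 42. (Sign doesn't affect v_p.) So v_5(210) = 1.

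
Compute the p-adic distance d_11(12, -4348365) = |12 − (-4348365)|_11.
d_11(12, -4348365) = 1/161051

Step 1 — x − y = 12 − (-4348365) = 4348377. Step 2 — v_11(4348377) = 5 (factor: 4348377 = (11^5 · 27); the sign does not affect v_p). Step 3 — |x − y|_11 = 11^{-5} = 1/161051.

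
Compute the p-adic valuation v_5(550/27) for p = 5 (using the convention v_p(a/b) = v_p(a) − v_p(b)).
v_5(550/27) = 2

Factor powers of 5 from the numerator and denominator of the reduced fraction: 550 = 5^2 · 22 and 27 = 5^0 · 27. Apply v_p(a/b) = v_p(a) − v_p(b): v_5(550/27) = 2 − 0 = 2.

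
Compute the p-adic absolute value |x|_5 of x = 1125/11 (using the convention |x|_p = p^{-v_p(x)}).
|1125/11|_5 = 1/125

Step 1 — compute v_5(x) by factoring powers of 5 out of the numerator and denominator: v_5(1125/11) = 3. Step 2 — apply |x|_p = p^{-v_p(x)} = 5^{-3} = 1/125.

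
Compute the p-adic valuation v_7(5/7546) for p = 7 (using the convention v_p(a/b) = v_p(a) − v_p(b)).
v_7(5/7546) = -3

Factor powers of 7 from the numerator and denominator of the reduced fraction: 5 = 7^0 · 5 and 7546 = 7^3 · 22. Apply v_p(a/b) = v_p(a) − v_p(b): v_7(5/7546) = 0 − 3 = -3.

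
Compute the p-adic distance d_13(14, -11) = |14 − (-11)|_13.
d_13(14, -11) = 1

Step 1 — x − y = 14 − (-11) = 25. Step 2 — v_13(25) = 0 (factor: 25 = (13^0 · 25); the sign does not affect v_p). Step 3 — |x − y|_13 = 13^{0} = 1.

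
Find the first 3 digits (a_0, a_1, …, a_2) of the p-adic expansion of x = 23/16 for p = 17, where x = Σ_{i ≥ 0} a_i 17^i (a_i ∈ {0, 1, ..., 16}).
(a_0, …, a_2) = (11, 9, 9)

v_17(23/16) = 0 (numerator and denominator both coprime to 17), so x ∈ ℤ_17^×. Compute digits iteratively via a_i = x_i mod 17, x_{i+1} = (x_i − a_i)/17, with x_0 = x:
  x_0 = 23/16;  a_0 = 11;  x_1 = (x_0 − 11)/17 = -9/16
  x_1 = -9/16;  a_1 = 9;  x_2 = (x_1 − 9)/17 = -9/16
  x_2 = -9/16;  a_2 = 9;  x_3 = (x_2 − 9)/17 = -9/16
Digits: (11, 9, 9).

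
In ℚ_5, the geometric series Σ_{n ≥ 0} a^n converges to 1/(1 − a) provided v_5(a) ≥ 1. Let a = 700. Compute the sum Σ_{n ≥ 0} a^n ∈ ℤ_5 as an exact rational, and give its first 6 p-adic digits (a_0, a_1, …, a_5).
Σ a^n = 1/(1 − a) = -1/699;  first 6 digits = (1, 0, 3, 0, 0, 2)

v_5(a) = 2 ≥ 1, so the series converges in ℤ_5 to 1/(1 − a) = 1/(1 − 700) = -1/699. Expand this rational in ℤ_5: compute digits iteratively via d_i = x_i mod 5, x_{i+1} = (x_i − d_i)/5. The first 6 digits are (1, 0, 3, 0, 0, 2).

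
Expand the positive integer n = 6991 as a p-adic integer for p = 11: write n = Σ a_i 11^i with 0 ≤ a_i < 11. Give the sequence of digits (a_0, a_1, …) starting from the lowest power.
(a_0, a_1, …) = (6, 8, 2, 5)

Repeated division by 11 gives the digits low-to-high: 6991 = 6 + 8·11^1 + 2·11^2 + 5·11^3. Digit sequence: (6, 8, 2, 5).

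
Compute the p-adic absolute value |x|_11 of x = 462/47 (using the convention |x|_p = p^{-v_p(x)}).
|462/47|_11 = 1/11

Step 1 — compute v_11(x) by factoring powers of 11 out of the numerator and denominator: v_11(462/47) = 1. Step 2 — apply |x|_p = p^{-v_p(x)} = 11^{-1} = 1/11.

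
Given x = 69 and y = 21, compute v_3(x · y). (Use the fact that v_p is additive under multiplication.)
v_3(1449) = 2

v_p(x) = 1 (factor: 69 = 3^1 · 23); v_p(y) = 1 (factor: 21 = 3^1 · 7). Additivity: v_p(xy) = v_p(x) + v_p(y) = 1 + 1 = 2. (Direct check: xy = 1449 = 3^2 · (161).)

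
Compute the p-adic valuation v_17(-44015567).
v_17(-44015567) = 5

v_17(n) is the largest exponent k such that 17^k divides n. Factor out: -44015567 = -17^5 · 31. (Sign doesn't affect v_p.) So v_17(-44015567) = 5.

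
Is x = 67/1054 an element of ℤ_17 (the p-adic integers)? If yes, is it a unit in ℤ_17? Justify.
x ∉ ℤ_17 (v_17(x) = -1 < 0)

ℤ_17 = {x ∈ ℚ_17 : v_17(x) ≥ 0} and ℤ_17^× = {x ∈ ℤ_17 : v_17(x) = 0}. Here v_17(67/1054) = v_17(num) − v_17(den) = -1; compare against these criteria.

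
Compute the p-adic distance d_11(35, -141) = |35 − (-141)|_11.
d_11(35, -141) = 1/11

Step 1 — x − y = 35 − (-141) = 176. Step 2 — v_11(176) = 1 (factor: 176 = (11^1 · 16); the sign does not affect v_p). Step 3 — |x − y|_11 = 11^{-1} = 1/11.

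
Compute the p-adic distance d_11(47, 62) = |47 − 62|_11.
d_11(47, 62) = 1

Step 1 — x − y = 47 − 62 = -15. Step 2 — v_11(-15) = 0 (factor: -15 = −(11^0 · 15); the sign does not affect v_p). Step 3 — |x − y|_11 = 11^{0} = 1.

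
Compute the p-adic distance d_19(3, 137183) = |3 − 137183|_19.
d_19(3, 137183) = 1/6859

Step 1 — x − y = 3 − 137183 = -137180. Step 2 — v_19(-137180) = 3 (factor: -137180 = −(19^3 · 20); the sign does not affect v_p). Step 3 — |x − y|_19 = 19^{-3} = 1/6859.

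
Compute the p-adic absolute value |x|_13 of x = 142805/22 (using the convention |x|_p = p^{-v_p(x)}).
|142805/22|_13 = 1/28561

Step 1 — compute v_13(x) by factoring powers of 13 out of the numerator and denominator: v_13(142805/22) = 4. Step 2 — apply |x|_p = p^{-v_p(x)} = 13^{-4} = 1/28561.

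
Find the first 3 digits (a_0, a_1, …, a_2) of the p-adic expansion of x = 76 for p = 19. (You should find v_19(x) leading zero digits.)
(a_0, …, a_2) = (0, 4, 0)

v_19(76) = 1, so a_0 = ... = a_0 = 0. Factor out: x = 19^1 · u with u = 4 a unit in ℤ_19. Expand u iteratively via a_{v+i} = u_i mod 19, u_{i+1} = (u_i − a_{v+i})/19:
  u_0 = 4;  a_1 = 4;  u_1 = (u_0 − 4)/19 = 0
  u_1 = 0;  a_2 = 0;  u_2 = (u_1 − 0)/19 = 0
Digits: (0, 4, 0).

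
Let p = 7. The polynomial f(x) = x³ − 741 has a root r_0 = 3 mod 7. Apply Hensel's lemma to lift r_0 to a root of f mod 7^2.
r_1 = 24 (mod 49)

Hensel: r_{i+1} = r_i − f(r_i)/f′(r_i) mod 7^{i+2}, where f′(x) = 3x². Iterate:
  r_0 = 3 (mod 7)
  r_1 = 24 (mod 49)
Final: r = 24 with f(r) ≡ 0 mod 7^2.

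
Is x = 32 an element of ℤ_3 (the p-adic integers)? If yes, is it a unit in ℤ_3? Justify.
x ∈ ℤ_3^× (unit); v_3(x) = 0

ℤ_3 = {x ∈ ℚ_3 : v_3(x) ≥ 0} and ℤ_3^× = {x ∈ ℤ_3 : v_3(x) = 0}. Here v_3(32) = v_3(num) − v_3(den) = 0; compare against these criteria.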